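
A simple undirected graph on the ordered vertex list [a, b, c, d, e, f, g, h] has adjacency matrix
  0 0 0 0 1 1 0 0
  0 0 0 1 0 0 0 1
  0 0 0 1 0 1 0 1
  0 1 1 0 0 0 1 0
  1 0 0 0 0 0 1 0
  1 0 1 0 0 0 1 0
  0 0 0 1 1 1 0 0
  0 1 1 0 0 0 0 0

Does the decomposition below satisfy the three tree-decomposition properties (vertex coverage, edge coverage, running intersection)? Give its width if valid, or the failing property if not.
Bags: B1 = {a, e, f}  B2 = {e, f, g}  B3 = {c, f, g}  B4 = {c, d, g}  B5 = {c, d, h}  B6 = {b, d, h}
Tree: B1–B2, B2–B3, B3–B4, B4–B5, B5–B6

Vertex coverage: the bags together contain {a, b, c, d, e, f, g, h}, the full vertex set. Edge coverage: each edge of G has both endpoints in at least one bag. Running intersection: for every vertex, the bags containing it form a connected subtree. All three properties hold, so this is a valid tree decomposition of width max|bag| − 1 = 2, and hence tw(G) ≤ 2.

Yes; width 2.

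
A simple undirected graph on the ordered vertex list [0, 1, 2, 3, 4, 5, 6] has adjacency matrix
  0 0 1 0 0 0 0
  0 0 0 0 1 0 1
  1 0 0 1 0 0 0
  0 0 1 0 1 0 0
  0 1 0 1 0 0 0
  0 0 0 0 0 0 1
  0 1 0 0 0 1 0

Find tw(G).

1

A width-1 tree decomposition is:
Bags: B1 = {0, 2}  B2 = {2, 3}  B3 = {3, 4}  B4 = {1, 4}  B5 = {1, 6}  B6 = {5, 6}
Tree: B1–B2, B2–B3, B3–B4, B4–B5, B5–B6
Every bag has size at most 2, so the width is 2 − 1 = 1 and tw(G) ≤ 1. Since G has at least one edge (e.g. 0–2), it is not an edgeless graph, so tw(G) ≥ 1. Hence tw(G) = 1 exactly.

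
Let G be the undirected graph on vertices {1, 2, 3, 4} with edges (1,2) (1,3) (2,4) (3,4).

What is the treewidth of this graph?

2

A width-2 tree decomposition is:
Bags: B1 = {2, 3, 4}  B2 = {1, 2, 3}
Tree: B1–B2
The largest bag has 3 vertices, giving width 2; this decomposition certifies tw(G) ≤ 2. Since 2–4–3–1–2 is a cycle in G, G is not acyclic. Forests are exactly the graphs of treewidth ≤ 1, so tw(G) ≥ 2. Combining the bounds, tw(G) = 2.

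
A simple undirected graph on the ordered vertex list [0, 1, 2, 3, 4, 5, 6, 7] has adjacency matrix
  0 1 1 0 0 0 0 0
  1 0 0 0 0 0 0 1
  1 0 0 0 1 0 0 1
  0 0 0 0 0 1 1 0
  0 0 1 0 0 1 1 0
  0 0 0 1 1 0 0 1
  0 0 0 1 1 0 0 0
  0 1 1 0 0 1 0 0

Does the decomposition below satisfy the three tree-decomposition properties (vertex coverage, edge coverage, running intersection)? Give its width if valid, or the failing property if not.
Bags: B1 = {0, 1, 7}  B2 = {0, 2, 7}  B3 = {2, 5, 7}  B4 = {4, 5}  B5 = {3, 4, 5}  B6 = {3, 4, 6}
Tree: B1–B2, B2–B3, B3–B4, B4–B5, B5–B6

No — edge (2,4) lies in no bag.

A tree decomposition must satisfy three properties: every vertex lies in some bag; for every edge, both endpoints lie together in some bag; and for every vertex, the bags containing it form a connected subtree. Here edge (2,4) lies in no bag, so the decomposition is invalid.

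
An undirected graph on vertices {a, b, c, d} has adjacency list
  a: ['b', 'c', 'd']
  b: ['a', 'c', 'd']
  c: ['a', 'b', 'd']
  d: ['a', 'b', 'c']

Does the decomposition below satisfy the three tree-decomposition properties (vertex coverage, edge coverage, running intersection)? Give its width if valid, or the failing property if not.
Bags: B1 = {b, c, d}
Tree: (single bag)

No — vertex a appears in no bag.

A tree decomposition must satisfy three properties: every vertex lies in some bag; for every edge, both endpoints lie together in some bag; and for every vertex, the bags containing it form a connected subtree. Here vertex a appears in no bag, so the decomposition is invalid.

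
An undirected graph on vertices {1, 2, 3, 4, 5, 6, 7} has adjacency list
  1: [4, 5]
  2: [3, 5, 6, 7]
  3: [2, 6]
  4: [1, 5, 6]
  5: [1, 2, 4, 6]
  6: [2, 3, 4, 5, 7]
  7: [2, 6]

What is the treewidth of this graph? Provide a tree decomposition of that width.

Treewidth 2.
Bags: B1 = {2, 5, 6}  B2 = {2, 6, 7}  B3 = {4, 5, 6}  B4 = {2, 3, 6}  B5 = {1, 4, 5}
Tree: B1–B2, B1–B3, B1–B4, B3–B5

Every bag has size at most 3, so the width is 3 − 1 = 2 and tw(G) ≤ 2. Conversely, {1, 4, 5} is a clique of size 3, and the vertices of any clique must share a bag in every tree decomposition; so some bag has ≥ 3 vertices and tw(G) ≥ 2. The upper and lower bounds meet at 2, so that is the treewidth.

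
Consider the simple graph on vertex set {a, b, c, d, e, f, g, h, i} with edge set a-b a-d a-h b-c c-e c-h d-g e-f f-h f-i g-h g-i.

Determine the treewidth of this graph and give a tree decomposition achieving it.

Treewidth 3.
One optimal decomposition is:
Bags: B1 = {e, f, g, i}  B2 = {e, f, g, h}  B3 = {c, e, g, h}  B4 = {c, d, g, h}  B5 = {a, c, d, h}  B6 = {a, b, c, d}
Tree: B1–B2, B2–B3, B3–B4, B4–B5, B5–B6

Each bag holds 4 vertices, so the decomposition has width 3, which upper-bounds the treewidth. For the lower bound: the 4 vertex sets {e,f,i}, {g}, {h}, {a,b,c,d} are disjoint, each induces a connected subgraph, and every pair is joined by at least one edge of G. Contracting each set to a single vertex therefore yields K_{4} as a minor, and since treewidth is minor-monotone, tw(G) ≥ tw(K_{4}) = 3. Hence tw(G) = 3 exactly.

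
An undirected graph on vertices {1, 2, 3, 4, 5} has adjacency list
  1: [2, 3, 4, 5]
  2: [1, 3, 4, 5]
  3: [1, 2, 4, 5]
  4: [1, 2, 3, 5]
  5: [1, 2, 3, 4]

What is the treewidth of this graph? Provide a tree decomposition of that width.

A single bag containing all 5 vertices is trivially a valid decomposition of width 4. For the lower bound, the 5 vertices {1, 2, 3, 4, 5} are pairwise adjacent, and any tree decomposition puts a clique entirely inside one bag — forcing width ≥ 4. The upper and lower bounds meet at 4, so that is the treewidth.

Treewidth 4.
Bags: B1 = {1, 2, 3, 4, 5}
Tree: (single bag)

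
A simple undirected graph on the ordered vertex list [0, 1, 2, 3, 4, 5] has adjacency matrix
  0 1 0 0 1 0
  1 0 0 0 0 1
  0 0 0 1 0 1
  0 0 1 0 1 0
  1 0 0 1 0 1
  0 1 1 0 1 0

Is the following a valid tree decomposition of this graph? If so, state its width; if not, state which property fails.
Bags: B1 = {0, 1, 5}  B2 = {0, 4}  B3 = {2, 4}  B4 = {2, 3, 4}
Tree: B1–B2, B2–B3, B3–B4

A tree decomposition must satisfy three properties: every vertex lies in some bag; for every edge, both endpoints lie together in some bag; and for every vertex, the bags containing it form a connected subtree. Here edge (5,4) lies in no bag, so the decomposition is invalid.

No — edge (5,4) lies in no bag.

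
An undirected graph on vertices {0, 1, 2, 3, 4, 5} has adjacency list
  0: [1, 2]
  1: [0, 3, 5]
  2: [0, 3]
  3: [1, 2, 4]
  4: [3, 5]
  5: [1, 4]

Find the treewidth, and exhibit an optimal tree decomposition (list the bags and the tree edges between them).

Treewidth 2.
Bags: B1 = {3, 4, 5}  B2 = {1, 3, 5}  B3 = {1, 2, 3}  B4 = {0, 1, 2}
Tree: B1–B2, B2–B3, B3–B4

The largest bag has 3 vertices, giving width 2; this decomposition certifies tw(G) ≤ 2. For the lower bound, G contains the cycle 4–5–1–3–4, so G is not a forest; only forests have treewidth ≤ 1, hence tw(G) ≥ 2. The upper and lower bounds meet at 2, so that is the treewidth.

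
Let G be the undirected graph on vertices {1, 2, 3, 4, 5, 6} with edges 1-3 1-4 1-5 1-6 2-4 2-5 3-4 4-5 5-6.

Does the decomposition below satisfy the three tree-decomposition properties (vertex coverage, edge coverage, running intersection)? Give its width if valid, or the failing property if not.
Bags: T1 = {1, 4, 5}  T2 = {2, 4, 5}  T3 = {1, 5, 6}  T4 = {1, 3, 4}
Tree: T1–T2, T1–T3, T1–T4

Yes; width 2.

Vertex coverage: the bags together contain {1, 2, 3, 4, 5, 6}, the full vertex set. Edge coverage: each edge of G has both endpoints in at least one bag. Running intersection: for every vertex, the bags containing it form a connected subtree. All three properties hold, so this is a valid tree decomposition of width max|bag| − 1 = 2, and hence tw(G) ≤ 2.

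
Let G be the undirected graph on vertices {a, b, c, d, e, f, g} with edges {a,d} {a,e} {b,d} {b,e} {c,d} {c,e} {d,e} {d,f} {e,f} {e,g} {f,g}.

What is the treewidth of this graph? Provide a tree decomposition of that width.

Treewidth 2.
Bags: B1 = {c, d, e}  B2 = {a, d, e}  B3 = {b, d, e}  B4 = {d, e, f}  B5 = {e, f, g}
Tree: B1–B2, B1–B3, B3–B4, B4–B5

Every bag has size at most 3, so the width is 3 − 1 = 2 and tw(G) ≤ 2. Conversely, {d, e, f} is a clique of size 3, and the vertices of any clique must share a bag in every tree decomposition; so some bag has ≥ 3 vertices and tw(G) ≥ 2. Therefore the treewidth is 2.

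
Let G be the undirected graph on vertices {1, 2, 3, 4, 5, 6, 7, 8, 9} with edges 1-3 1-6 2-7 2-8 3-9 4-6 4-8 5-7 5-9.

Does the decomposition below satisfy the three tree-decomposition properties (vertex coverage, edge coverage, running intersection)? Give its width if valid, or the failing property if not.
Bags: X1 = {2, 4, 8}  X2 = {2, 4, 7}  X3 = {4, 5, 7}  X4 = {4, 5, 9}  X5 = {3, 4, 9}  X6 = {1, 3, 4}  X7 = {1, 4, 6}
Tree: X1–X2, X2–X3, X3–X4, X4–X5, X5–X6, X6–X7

Every vertex of G appears in some bag (union = {1, 2, 3, 4, 5, 6, 7, 8, 9}); every edge is covered by a bag; and for each vertex v the set of bags containing v is connected in the bag tree. The decomposition is therefore valid. The largest bag has 3 vertices, so the width is 2.

Yes; width 2.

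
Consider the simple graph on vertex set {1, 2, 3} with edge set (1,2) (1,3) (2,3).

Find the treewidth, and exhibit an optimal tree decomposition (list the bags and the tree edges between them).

Treewidth 2.
One such decomposition:
Bags: B1 = {1, 2, 3}
Tree: (single bag)

A single bag containing all 3 vertices is trivially a valid decomposition of width 2. On the other hand G contains the 3-clique {1, 2, 3}. A clique must lie in a single bag of any decomposition, so no decomposition can have width below 2. Therefore the treewidth is 2.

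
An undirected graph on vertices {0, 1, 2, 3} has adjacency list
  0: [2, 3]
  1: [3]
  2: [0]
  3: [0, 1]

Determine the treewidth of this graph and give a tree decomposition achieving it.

The largest bag has 2 vertices, giving width 1; this decomposition certifies tw(G) ≤ 1. G has an edge, so its treewidth is at least 1. The upper and lower bounds meet at 1, so that is the treewidth.

Treewidth 1.
One optimal decomposition is:
Bags: B1 = {0, 3}  B2 = {1, 3}  B3 = {0, 2}
Tree: B1–B2, B1–B3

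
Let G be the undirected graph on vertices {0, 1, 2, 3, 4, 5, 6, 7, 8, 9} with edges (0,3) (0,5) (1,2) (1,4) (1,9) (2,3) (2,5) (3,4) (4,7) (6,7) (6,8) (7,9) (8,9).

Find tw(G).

A width-2 tree decomposition is:
Bags: B1 = {6, 8, 9}  B2 = {6, 7, 9}  B3 = {1, 7, 9}  B4 = {1, 4, 7}  B5 = {1, 2, 4}  B6 = {2, 3, 4}  B7 = {2, 3, 5}  B8 = {0, 3, 5}
Tree: B1–B2, B2–B3, B3–B4, B4–B5, B5–B6, B6–B7, B7–B8
Each bag holds 3 vertices, so the decomposition has width 2, which upper-bounds the treewidth. Since 8–6–7–9–8 is a cycle in G, G is not acyclic. Forests are exactly the graphs of treewidth ≤ 1, so tw(G) ≥ 2. Hence tw(G) = 2 exactly.

2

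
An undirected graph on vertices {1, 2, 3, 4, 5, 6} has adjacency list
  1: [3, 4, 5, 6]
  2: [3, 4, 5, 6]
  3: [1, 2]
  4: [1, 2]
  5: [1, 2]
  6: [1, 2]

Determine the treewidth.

2

A width-2 tree decomposition is:
Bags: B1 = {1, 2, 3}  B2 = {1, 2, 5}  B3 = {1, 2, 4}  B4 = {1, 2, 6}
Tree: B1–B2, B2–B3, B3–B4
Every bag has size at most 3, so the width is 3 − 1 = 2 and tw(G) ≤ 2. For the lower bound, G contains the cycle 3–1–5–2–3, so G is not a forest; only forests have treewidth ≤ 1, hence tw(G) ≥ 2. The upper and lower bounds meet at 2, so that is the treewidth.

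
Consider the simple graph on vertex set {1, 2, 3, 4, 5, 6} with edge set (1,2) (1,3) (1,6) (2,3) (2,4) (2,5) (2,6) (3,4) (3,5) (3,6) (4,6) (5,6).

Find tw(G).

3

A width-3 tree decomposition is:
Bags: B1 = {1, 2, 3, 6}  B2 = {2, 3, 4, 6}  B3 = {2, 3, 5, 6}
Tree: B1–B2, B1–B3
The largest bag has 4 vertices, giving width 3; this decomposition certifies tw(G) ≤ 3. On the other hand G contains the 4-clique {1, 2, 3, 6}. A clique must lie in a single bag of any decomposition, so no decomposition can have width below 3. Combining the bounds, tw(G) = 3.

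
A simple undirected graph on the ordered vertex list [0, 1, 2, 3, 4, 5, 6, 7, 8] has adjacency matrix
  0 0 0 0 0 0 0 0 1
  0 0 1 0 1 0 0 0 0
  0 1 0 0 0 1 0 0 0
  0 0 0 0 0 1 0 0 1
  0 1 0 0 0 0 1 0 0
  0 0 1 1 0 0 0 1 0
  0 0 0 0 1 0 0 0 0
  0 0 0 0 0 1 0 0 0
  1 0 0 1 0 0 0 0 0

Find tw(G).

1

A width-1 tree decomposition is:
Bags: B1 = {3, 5}  B2 = {3, 8}  B3 = {2, 5}  B4 = {1, 2}  B5 = {1, 4}  B6 = {0, 8}  B7 = {4, 6}  B8 = {5, 7}
Tree: B1–B2, B1–B3, B3–B4, B4–B5, B2–B6, B5–B7, B1–B8
Each bag holds 2 vertices, so the decomposition has width 1, which upper-bounds the treewidth. Any graph with an edge has treewidth ≥ 1, and G has the edge 5–3. Combining the bounds, tw(G) = 1.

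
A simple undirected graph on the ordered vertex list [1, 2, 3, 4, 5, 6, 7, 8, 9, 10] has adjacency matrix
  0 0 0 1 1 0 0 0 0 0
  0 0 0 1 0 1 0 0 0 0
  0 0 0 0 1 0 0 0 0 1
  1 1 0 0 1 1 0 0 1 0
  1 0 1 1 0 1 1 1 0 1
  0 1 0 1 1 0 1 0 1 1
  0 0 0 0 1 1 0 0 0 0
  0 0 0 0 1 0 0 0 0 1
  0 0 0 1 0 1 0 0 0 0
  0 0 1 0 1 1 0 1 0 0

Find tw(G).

A width-2 tree decomposition is:
Bags: B1 = {5, 6, 10}  B2 = {5, 6, 7}  B3 = {4, 5, 6}  B4 = {1, 4, 5}  B5 = {4, 6, 9}  B6 = {5, 8, 10}  B7 = {3, 5, 10}  B8 = {2, 4, 6}
Tree: B1–B2, B1–B3, B3–B4, B3–B5, B1–B6, B6–B7, B5–B8
The largest bag has 3 vertices, giving width 2; this decomposition certifies tw(G) ≤ 2. On the other hand G contains the 3-clique {4, 6, 9}. A clique must lie in a single bag of any decomposition, so no decomposition can have width below 2. Combining the bounds, tw(G) = 2.

2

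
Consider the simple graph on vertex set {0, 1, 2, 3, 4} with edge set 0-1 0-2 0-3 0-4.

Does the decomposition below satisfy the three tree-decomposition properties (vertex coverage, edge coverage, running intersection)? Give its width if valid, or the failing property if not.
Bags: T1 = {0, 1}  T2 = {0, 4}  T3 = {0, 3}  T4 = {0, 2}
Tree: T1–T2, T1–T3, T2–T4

Yes; width 1.

Vertex coverage: the bags together contain {0, 1, 2, 3, 4}, the full vertex set. Edge coverage: each edge of G has both endpoints in at least one bag. Running intersection: for every vertex, the bags containing it form a connected subtree. All three properties hold, so this is a valid tree decomposition of width max|bag| − 1 = 1, and hence tw(G) ≤ 1.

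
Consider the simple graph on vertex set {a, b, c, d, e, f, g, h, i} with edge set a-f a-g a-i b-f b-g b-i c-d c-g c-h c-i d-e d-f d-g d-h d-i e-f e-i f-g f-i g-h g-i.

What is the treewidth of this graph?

A width-3 tree decomposition is:
Bags: B1 = {c, d, g, i}  B2 = {c, d, g, h}  B3 = {d, f, g, i}  B4 = {a, f, g, i}  B5 = {d, e, f, i}  B6 = {b, f, g, i}
Tree: B1–B2, B1–B3, B3–B4, B3–B5, B4–B6
Every bag has size at most 4, so the width is 4 − 1 = 3 and tw(G) ≤ 3. For the lower bound, the 4 vertices {c, d, g, h} are pairwise adjacent, and any tree decomposition puts a clique entirely inside one bag — forcing width ≥ 3. Hence tw(G) = 3 exactly.

3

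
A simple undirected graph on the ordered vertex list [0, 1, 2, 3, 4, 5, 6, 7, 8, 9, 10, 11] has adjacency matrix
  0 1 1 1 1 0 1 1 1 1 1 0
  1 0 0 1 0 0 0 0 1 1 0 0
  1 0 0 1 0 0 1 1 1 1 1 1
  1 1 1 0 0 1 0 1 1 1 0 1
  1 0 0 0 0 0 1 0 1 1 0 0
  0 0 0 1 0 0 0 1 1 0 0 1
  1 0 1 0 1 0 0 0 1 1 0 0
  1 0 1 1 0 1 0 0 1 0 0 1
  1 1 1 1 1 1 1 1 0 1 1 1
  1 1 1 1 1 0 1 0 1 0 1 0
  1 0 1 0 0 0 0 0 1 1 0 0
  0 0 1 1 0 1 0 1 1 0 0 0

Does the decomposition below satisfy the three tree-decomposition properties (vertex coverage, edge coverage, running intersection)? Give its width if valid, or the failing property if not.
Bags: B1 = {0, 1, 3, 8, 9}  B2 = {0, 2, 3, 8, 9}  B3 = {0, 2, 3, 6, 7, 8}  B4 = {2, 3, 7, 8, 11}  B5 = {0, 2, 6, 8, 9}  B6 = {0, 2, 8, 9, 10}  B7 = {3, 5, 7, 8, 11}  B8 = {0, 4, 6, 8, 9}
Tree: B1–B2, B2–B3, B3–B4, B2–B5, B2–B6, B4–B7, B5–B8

A tree decomposition must satisfy three properties: every vertex lies in some bag; for every edge, both endpoints lie together in some bag; and for every vertex, the bags containing it form a connected subtree. Here bags containing vertex 6 are not connected in the tree, so the decomposition is invalid.

No — bags containing vertex 6 are not connected in the tree.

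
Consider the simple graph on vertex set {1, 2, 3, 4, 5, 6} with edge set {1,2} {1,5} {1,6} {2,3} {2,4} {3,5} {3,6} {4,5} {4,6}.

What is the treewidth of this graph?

3

A width-3 tree decomposition is:
Bags: B1 = {1, 2, 3, 4}  B2 = {1, 3, 4, 5}  B3 = {1, 3, 4, 6}
Tree: B1–B2, B2–B3
The largest bag has 4 vertices, giving width 3; this decomposition certifies tw(G) ≤ 3. For the lower bound: the 4 vertex sets {2,3}, {1,5}, {4}, {6} are disjoint, each induces a connected subgraph, and every pair is joined by at least one edge of G. Contracting each set to a single vertex therefore yields K_{4} as a minor, and since treewidth is minor-monotone, tw(G) ≥ tw(K_{4}) = 3. The upper and lower bounds meet at 3, so that is the treewidth.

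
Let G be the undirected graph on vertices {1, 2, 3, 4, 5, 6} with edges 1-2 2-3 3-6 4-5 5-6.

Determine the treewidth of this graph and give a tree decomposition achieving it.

Treewidth 1.
Bags: B1 = {1, 2}  B2 = {2, 3}  B3 = {3, 6}  B4 = {5, 6}  B5 = {4, 5}
Tree: B1–B2, B2–B3, B3–B4, B4–B5

The largest bag has 2 vertices, giving width 1; this decomposition certifies tw(G) ≤ 1. Since G has at least one edge (e.g. 1–2), it is not an edgeless graph, so tw(G) ≥ 1. Hence tw(G) = 1 exactly.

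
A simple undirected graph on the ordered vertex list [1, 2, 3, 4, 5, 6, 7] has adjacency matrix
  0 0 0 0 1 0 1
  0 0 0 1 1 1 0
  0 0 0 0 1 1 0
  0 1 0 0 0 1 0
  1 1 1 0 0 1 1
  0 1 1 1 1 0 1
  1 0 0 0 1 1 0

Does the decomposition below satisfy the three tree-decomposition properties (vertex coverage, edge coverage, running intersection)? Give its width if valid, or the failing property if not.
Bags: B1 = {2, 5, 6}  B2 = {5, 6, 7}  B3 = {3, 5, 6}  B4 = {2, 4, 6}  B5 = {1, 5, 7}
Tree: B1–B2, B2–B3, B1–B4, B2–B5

Checking the three conditions: (i) the bags cover all of {1, 2, 3, 4, 5, 6, 7}; (ii) for each edge, some bag contains both endpoints; (iii) the bags containing any fixed vertex form a subtree. All hold, so the decomposition is valid with width 3 − 1 = 2.

Yes; width 2.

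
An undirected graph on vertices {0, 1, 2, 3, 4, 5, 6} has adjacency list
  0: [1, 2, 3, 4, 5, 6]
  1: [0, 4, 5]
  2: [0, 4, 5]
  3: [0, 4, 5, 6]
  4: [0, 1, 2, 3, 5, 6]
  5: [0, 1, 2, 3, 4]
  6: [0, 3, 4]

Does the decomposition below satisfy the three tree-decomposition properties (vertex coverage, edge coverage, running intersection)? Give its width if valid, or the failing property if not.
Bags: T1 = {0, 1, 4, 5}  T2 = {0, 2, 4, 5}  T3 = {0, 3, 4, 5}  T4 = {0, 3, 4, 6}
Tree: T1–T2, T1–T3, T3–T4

Vertex coverage: the bags together contain {0, 1, 2, 3, 4, 5, 6}, the full vertex set. Edge coverage: each edge of G has both endpoints in at least one bag. Running intersection: for every vertex, the bags containing it form a connected subtree. All three properties hold, so this is a valid tree decomposition of width max|bag| − 1 = 3, and hence tw(G) ≤ 3.

Yes; width 3.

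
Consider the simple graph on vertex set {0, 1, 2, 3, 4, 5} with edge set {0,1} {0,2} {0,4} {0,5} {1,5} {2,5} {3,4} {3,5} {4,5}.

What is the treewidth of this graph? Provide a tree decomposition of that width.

Treewidth 2.
Bags: B1 = {0, 4, 5}  B2 = {0, 1, 5}  B3 = {0, 2, 5}  B4 = {3, 4, 5}
Tree: B1–B2, B2–B3, B1–B4

The largest bag has 3 vertices, giving width 2; this decomposition certifies tw(G) ≤ 2. For the lower bound, the 3 vertices {0, 1, 5} are pairwise adjacent, and any tree decomposition puts a clique entirely inside one bag — forcing width ≥ 2. The upper and lower bounds meet at 2, so that is the treewidth.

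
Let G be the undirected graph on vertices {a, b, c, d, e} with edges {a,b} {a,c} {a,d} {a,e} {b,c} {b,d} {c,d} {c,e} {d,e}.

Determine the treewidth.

3

A width-3 tree decomposition is:
Bags: B1 = {a, c, d, e}  B2 = {a, b, c, d}
Tree: B1–B2
Each bag holds 4 vertices, so the decomposition has width 3, which upper-bounds the treewidth. On the other hand G contains the 4-clique {a, c, d, e}. A clique must lie in a single bag of any decomposition, so no decomposition can have width below 3. Hence tw(G) = 3 exactly.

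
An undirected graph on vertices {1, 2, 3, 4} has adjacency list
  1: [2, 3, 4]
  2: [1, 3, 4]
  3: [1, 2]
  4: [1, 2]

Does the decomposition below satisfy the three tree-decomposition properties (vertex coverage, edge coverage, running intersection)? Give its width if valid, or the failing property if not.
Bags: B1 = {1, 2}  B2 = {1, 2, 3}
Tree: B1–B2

No — vertex 4 appears in no bag.

A tree decomposition must satisfy three properties: every vertex lies in some bag; for every edge, both endpoints lie together in some bag; and for every vertex, the bags containing it form a connected subtree. Here vertex 4 appears in no bag, so the decomposition is invalid.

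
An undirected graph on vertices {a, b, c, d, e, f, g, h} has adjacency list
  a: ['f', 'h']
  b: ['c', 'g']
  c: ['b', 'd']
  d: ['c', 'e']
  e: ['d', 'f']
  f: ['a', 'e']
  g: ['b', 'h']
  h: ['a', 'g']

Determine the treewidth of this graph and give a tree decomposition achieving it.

Treewidth 2.
One such decomposition:
Bags: B1 = {b, c, d}  B2 = {b, d, g}  B3 = {d, g, h}  B4 = {a, d, h}  B5 = {a, d, f}  B6 = {d, e, f}
Tree: B1–B2, B2–B3, B3–B4, B4–B5, B5–B6

Each bag holds 3 vertices, so the decomposition has width 2, which upper-bounds the treewidth. The edges d–c–b–g–h–a–f–e–d form a cycle, so G is not a tree and its treewidth is at least 2. The upper and lower bounds meet at 2, so that is the treewidth.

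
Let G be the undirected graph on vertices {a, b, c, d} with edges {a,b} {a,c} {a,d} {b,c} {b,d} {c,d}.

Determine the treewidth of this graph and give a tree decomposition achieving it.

With just one bag of size 4, the width is 4 − 1 = 3, so tw(G) ≤ 3. For the lower bound, the 4 vertices {a, b, c, d} are pairwise adjacent, and any tree decomposition puts a clique entirely inside one bag — forcing width ≥ 3. Combining the bounds, tw(G) = 3.

Treewidth 3.
Bags: B1 = {a, b, c, d}
Tree: (single bag)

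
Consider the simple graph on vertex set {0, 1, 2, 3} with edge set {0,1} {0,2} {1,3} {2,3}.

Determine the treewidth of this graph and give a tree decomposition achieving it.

Treewidth 2.
One optimal decomposition is:
Bags: B1 = {0, 1, 2}  B2 = {1, 2, 3}
Tree: B1–B2

Each bag holds 3 vertices, so the decomposition has width 2, which upper-bounds the treewidth. Since 1–0–2–3–1 is a cycle in G, G is not acyclic. Forests are exactly the graphs of treewidth ≤ 1, so tw(G) ≥ 2. Combining the bounds, tw(G) = 2.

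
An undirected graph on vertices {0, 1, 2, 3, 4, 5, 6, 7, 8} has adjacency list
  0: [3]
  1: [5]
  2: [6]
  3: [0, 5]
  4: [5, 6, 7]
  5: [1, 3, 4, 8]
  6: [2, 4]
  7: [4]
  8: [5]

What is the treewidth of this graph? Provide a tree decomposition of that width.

Each bag holds 2 vertices, so the decomposition has width 1, which upper-bounds the treewidth. G has an edge, so its treewidth is at least 1. Hence tw(G) = 1 exactly.

Treewidth 1.
One optimal decomposition is:
Bags: B1 = {3, 5}  B2 = {4, 5}  B3 = {0, 3}  B4 = {4, 6}  B5 = {2, 6}  B6 = {1, 5}  B7 = {4, 7}  B8 = {5, 8}
Tree: B1–B2, B1–B3, B2–B4, B4–B5, B1–B6, B2–B7, B2–B8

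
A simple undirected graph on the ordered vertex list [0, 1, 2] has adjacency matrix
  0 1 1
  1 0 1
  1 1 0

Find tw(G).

A width-2 tree decomposition is:
Bags: B1 = {0, 1, 2}
Tree: (single bag)
With just one bag of size 3, the width is 3 − 1 = 2, so tw(G) ≤ 2. Conversely, {0, 1, 2} is a clique of size 3, and the vertices of any clique must share a bag in every tree decomposition; so some bag has ≥ 3 vertices and tw(G) ≥ 2. The upper and lower bounds meet at 2, so that is the treewidth.

2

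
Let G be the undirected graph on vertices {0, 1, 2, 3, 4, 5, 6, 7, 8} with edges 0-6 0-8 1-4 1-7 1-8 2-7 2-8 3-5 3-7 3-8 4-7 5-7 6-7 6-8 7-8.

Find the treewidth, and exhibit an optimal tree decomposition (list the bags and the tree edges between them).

Every bag has size at most 3, so the width is 3 − 1 = 2 and tw(G) ≤ 2. For the lower bound, the 3 vertices {0, 6, 8} are pairwise adjacent, and any tree decomposition puts a clique entirely inside one bag — forcing width ≥ 2. Combining the bounds, tw(G) = 2.

Treewidth 2.
Bags: B1 = {1, 7, 8}  B2 = {6, 7, 8}  B3 = {3, 7, 8}  B4 = {1, 4, 7}  B5 = {3, 5, 7}  B6 = {0, 6, 8}  B7 = {2, 7, 8}
Tree: B1–B2, B1–B3, B1–B4, B3–B5, B2–B6, B3–B7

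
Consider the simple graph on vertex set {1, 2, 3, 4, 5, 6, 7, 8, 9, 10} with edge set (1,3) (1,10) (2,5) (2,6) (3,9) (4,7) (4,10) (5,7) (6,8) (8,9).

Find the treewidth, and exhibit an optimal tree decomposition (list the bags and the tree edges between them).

The largest bag has 3 vertices, giving width 2; this decomposition certifies tw(G) ≤ 2. The edges 2–5–7–4–10–1–3–9–8–6–2 form a cycle, so G is not a tree and its treewidth is at least 2. The upper and lower bounds meet at 2, so that is the treewidth.

Treewidth 2.
One such decomposition:
Bags: B1 = {2, 5, 7}  B2 = {2, 4, 7}  B3 = {2, 4, 10}  B4 = {1, 2, 10}  B5 = {1, 2, 3}  B6 = {2, 3, 9}  B7 = {2, 8, 9}  B8 = {2, 6, 8}
Tree: B1–B2, B2–B3, B3–B4, B4–B5, B5–B6, B6–B7, B7–B8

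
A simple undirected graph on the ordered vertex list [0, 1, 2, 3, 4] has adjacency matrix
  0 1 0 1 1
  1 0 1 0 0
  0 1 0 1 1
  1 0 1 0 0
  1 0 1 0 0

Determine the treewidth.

2

A width-2 tree decomposition is:
Bags: B1 = {0, 2, 4}  B2 = {0, 2, 3}  B3 = {0, 1, 2}
Tree: B1–B2, B2–B3
Every bag has size at most 3, so the width is 3 − 1 = 2 and tw(G) ≤ 2. Since 4–2–3–0–4 is a cycle in G, G is not acyclic. Forests are exactly the graphs of treewidth ≤ 1, so tw(G) ≥ 2. Hence tw(G) = 2 exactly.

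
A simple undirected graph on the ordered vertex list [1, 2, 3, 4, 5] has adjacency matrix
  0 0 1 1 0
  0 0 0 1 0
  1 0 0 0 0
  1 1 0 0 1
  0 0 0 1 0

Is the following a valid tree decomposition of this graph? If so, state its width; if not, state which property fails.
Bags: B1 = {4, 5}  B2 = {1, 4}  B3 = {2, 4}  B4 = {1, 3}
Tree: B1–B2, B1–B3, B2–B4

Yes; width 1.

Every vertex of G appears in some bag (union = {1, 2, 3, 4, 5}); every edge is covered by a bag; and for each vertex v the set of bags containing v is connected in the bag tree. The decomposition is therefore valid. The largest bag has 2 vertices, so the width is 1.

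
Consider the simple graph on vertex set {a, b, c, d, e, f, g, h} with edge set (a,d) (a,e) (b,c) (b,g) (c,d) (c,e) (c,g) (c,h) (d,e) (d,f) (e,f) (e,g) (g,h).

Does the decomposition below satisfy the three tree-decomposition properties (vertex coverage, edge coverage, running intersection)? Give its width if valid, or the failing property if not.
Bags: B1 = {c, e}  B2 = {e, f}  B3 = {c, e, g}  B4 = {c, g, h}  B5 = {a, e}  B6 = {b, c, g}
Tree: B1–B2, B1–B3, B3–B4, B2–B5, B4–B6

A tree decomposition must satisfy three properties: every vertex lies in some bag; for every edge, both endpoints lie together in some bag; and for every vertex, the bags containing it form a connected subtree. Here vertex d appears in no bag, so the decomposition is invalid.

No — vertex d appears in no bag.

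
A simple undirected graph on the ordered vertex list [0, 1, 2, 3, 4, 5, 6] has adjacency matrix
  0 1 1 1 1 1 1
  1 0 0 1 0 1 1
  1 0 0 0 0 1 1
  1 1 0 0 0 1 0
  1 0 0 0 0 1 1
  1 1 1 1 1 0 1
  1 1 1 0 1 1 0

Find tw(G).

3

A width-3 tree decomposition is:
Bags: B1 = {0, 1, 5, 6}  B2 = {0, 2, 5, 6}  B3 = {0, 4, 5, 6}  B4 = {0, 1, 3, 5}
Tree: B1–B2, B2–B3, B1–B4
The largest bag has 4 vertices, giving width 3; this decomposition certifies tw(G) ≤ 3. Conversely, {0, 1, 3, 5} is a clique of size 4, and the vertices of any clique must share a bag in every tree decomposition; so some bag has ≥ 4 vertices and tw(G) ≥ 3. Hence tw(G) = 3 exactly.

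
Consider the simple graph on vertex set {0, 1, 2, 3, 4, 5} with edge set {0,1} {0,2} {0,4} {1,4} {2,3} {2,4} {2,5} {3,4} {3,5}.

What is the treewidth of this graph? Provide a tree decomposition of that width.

Treewidth 2.
One optimal decomposition is:
Bags: B1 = {0, 1, 4}  B2 = {0, 2, 4}  B3 = {2, 3, 4}  B4 = {2, 3, 5}
Tree: B1–B2, B2–B3, B3–B4

The largest bag has 3 vertices, giving width 2; this decomposition certifies tw(G) ≤ 2. On the other hand G contains the 3-clique {0, 1, 4}. A clique must lie in a single bag of any decomposition, so no decomposition can have width below 2. Combining the bounds, tw(G) = 2.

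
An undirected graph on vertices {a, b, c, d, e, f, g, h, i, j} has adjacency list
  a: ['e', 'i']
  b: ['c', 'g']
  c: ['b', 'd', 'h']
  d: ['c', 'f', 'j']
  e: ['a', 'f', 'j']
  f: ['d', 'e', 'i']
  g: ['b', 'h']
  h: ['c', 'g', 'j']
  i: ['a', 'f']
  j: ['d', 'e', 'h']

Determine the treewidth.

A width-2 tree decomposition is:
Bags: B1 = {a, f, i}  B2 = {a, e, f}  B3 = {d, e, f}  B4 = {d, e, j}  B5 = {c, d, j}  B6 = {c, h, j}  B7 = {b, c, h}  B8 = {b, g, h}
Tree: B1–B2, B2–B3, B3–B4, B4–B5, B5–B6, B6–B7, B7–B8
Every bag has size at most 3, so the width is 3 − 1 = 2 and tw(G) ≤ 2. The edges i–a–e–f–i form a cycle, so G is not a tree and its treewidth is at least 2. The upper and lower bounds meet at 2, so that is the treewidth.

2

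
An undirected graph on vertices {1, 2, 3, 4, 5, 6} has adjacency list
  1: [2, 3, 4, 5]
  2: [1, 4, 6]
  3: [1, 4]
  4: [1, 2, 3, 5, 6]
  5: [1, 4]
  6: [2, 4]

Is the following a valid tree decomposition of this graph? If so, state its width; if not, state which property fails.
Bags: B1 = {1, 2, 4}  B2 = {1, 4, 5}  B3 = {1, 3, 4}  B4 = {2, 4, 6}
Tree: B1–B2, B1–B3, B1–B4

Vertex coverage: the bags together contain {1, 2, 3, 4, 5, 6}, the full vertex set. Edge coverage: each edge of G has both endpoints in at least one bag. Running intersection: for every vertex, the bags containing it form a connected subtree. All three properties hold, so this is a valid tree decomposition of width max|bag| − 1 = 2, and hence tw(G) ≤ 2.

Yes; width 2.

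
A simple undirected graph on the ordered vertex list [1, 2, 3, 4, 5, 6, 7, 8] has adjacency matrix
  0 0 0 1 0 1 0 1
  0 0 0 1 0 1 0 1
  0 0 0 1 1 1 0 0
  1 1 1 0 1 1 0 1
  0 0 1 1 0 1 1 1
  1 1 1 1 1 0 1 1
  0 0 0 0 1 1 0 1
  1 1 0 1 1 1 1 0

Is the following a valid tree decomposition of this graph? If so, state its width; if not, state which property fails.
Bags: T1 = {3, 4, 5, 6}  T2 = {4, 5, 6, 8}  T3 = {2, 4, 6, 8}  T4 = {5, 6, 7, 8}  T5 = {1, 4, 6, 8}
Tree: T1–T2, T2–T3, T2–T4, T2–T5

Yes; width 3.

Checking the three conditions: (i) the bags cover all of {1, 2, 3, 4, 5, 6, 7, 8}; (ii) for each edge, some bag contains both endpoints; (iii) the bags containing any fixed vertex form a subtree. All hold, so the decomposition is valid with width 4 − 1 = 3.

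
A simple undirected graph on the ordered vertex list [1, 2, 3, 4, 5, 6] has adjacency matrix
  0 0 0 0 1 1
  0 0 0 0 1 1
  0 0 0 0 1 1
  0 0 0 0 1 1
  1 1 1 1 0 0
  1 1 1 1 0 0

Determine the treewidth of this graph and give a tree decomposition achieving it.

Every bag has size at most 3, so the width is 3 − 1 = 2 and tw(G) ≤ 2. For the lower bound, G contains the cycle 4–5–3–6–4, so G is not a forest; only forests have treewidth ≤ 1, hence tw(G) ≥ 2. Combining the bounds, tw(G) = 2.

Treewidth 2.
Bags: B1 = {4, 5, 6}  B2 = {3, 5, 6}  B3 = {2, 5, 6}  B4 = {1, 5, 6}
Tree: B1–B2, B2–B3, B3–B4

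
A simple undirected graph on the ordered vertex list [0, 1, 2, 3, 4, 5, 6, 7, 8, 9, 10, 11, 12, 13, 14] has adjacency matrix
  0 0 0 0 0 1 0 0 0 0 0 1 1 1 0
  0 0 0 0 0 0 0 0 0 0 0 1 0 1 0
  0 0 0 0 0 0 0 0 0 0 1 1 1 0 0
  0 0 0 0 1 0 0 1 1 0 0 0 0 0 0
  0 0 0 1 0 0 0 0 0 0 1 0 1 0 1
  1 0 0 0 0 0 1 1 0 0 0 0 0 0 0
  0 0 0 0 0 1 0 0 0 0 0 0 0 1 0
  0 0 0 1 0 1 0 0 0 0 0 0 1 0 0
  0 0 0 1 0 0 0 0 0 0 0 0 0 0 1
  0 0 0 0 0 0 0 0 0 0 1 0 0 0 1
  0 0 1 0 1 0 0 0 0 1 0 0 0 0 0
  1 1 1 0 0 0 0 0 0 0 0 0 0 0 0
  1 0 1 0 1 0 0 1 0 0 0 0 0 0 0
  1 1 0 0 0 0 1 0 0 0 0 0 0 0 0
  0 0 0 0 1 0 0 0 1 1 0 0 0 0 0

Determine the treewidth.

3

A width-3 tree decomposition is:
Bags: B1 = {1, 5, 6, 13}  B2 = {0, 1, 5, 13}  B3 = {0, 1, 5, 11}  B4 = {0, 5, 7, 11}  B5 = {0, 7, 11, 12}  B6 = {2, 7, 11, 12}  B7 = {2, 3, 7, 12}  B8 = {2, 3, 4, 12}  B9 = {2, 3, 4, 10}  B10 = {3, 4, 8, 10}  B11 = {4, 8, 10, 14}  B12 = {8, 9, 10, 14}
Tree: B1–B2, B2–B3, B3–B4, B4–B5, B5–B6, B6–B7, B7–B8, B8–B9, B9–B10, B10–B11, B11–B12
Every bag has size at most 4, so the width is 4 − 1 = 3 and tw(G) ≤ 3. For the lower bound: the 4 vertex sets {1,6,13}, {5}, {0}, {2,7,11,12} are disjoint, each induces a connected subgraph, and every pair is joined by at least one edge of G. Contracting each set to a single vertex therefore yields K_{4} as a minor, and since treewidth is minor-monotone, tw(G) ≥ tw(K_{4}) = 3. Hence tw(G) = 3 exactly.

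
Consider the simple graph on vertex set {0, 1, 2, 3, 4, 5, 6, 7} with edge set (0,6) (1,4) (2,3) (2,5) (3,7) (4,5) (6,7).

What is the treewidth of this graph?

A width-1 tree decomposition is:
Bags: B1 = {0, 6}  B2 = {6, 7}  B3 = {3, 7}  B4 = {2, 3}  B5 = {2, 5}  B6 = {4, 5}  B7 = {1, 4}
Tree: B1–B2, B2–B3, B3–B4, B4–B5, B5–B6, B6–B7
Each bag holds 2 vertices, so the decomposition has width 1, which upper-bounds the treewidth. Since G has at least one edge (e.g. 0–6), it is not an edgeless graph, so tw(G) ≥ 1. Hence tw(G) = 1 exactly.

1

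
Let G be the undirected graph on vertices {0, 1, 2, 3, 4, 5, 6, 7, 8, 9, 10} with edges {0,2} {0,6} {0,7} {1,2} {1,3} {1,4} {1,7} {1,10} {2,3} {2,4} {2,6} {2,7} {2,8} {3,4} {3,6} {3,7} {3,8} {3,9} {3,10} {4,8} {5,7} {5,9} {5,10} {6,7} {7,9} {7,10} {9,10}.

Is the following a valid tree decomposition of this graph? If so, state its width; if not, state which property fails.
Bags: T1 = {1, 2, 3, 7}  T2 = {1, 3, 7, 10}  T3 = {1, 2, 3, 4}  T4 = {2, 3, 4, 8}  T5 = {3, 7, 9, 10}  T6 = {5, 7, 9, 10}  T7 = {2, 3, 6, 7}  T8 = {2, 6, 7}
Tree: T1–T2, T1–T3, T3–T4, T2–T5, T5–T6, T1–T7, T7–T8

A tree decomposition must satisfy three properties: every vertex lies in some bag; for every edge, both endpoints lie together in some bag; and for every vertex, the bags containing it form a connected subtree. Here vertex 0 appears in no bag, so the decomposition is invalid.

No — vertex 0 appears in no bag.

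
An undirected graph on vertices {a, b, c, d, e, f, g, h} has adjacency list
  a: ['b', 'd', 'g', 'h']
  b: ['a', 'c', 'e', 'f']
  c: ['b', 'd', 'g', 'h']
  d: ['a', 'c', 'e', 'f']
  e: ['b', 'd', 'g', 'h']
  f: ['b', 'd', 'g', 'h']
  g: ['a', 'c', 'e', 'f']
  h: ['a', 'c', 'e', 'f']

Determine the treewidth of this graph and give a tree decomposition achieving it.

Treewidth 4.
One such decomposition:
Bags: B1 = {a, b, d, g, h}  B2 = {b, d, f, g, h}  B3 = {b, d, e, g, h}  B4 = {b, c, d, g, h}
Tree: B1–B2, B2–B3, B3–B4

Each bag holds 5 vertices, so the decomposition has width 4, which upper-bounds the treewidth. For the lower bound: the 5 vertex sets {a,d}, {f,g}, {b,e}, {h}, {c} are disjoint, each induces a connected subgraph, and every pair is joined by at least one edge of G. Contracting each set to a single vertex therefore yields K_{5} as a minor, and since treewidth is minor-monotone, tw(G) ≥ tw(K_{5}) = 4. Hence tw(G) = 4 exactly.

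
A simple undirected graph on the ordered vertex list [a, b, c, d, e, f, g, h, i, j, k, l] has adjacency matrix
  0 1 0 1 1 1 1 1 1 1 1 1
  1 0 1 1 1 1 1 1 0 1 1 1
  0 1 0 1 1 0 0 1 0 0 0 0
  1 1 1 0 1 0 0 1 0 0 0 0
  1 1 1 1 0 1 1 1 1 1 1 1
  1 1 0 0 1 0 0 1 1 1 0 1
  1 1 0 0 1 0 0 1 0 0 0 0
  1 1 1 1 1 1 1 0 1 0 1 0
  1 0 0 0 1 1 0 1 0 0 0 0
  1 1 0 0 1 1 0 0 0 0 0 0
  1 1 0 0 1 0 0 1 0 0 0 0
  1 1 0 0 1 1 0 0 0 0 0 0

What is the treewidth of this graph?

A width-4 tree decomposition is:
Bags: B1 = {a, b, e, f, h}  B2 = {a, b, d, e, h}  B3 = {a, b, e, f, j}  B4 = {a, e, f, h, i}  B5 = {a, b, e, g, h}  B6 = {a, b, e, f, l}  B7 = {a, b, e, h, k}  B8 = {b, c, d, e, h}
Tree: B1–B2, B1–B3, B1–B4, B2–B5, B3–B6, B5–B7, B2–B8
The largest bag has 5 vertices, giving width 4; this decomposition certifies tw(G) ≤ 4. On the other hand G contains the 5-clique {b, c, d, e, h}. A clique must lie in a single bag of any decomposition, so no decomposition can have width below 4. Combining the bounds, tw(G) = 4.

4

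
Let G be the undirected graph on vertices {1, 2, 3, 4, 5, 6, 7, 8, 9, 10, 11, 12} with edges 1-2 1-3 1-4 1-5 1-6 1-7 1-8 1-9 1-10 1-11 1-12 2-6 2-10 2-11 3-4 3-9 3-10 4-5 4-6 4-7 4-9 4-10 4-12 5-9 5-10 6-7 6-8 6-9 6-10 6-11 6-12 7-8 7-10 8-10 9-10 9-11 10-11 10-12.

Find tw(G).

A width-4 tree decomposition is:
Bags: B1 = {1, 3, 4, 9, 10}  B2 = {1, 4, 5, 9, 10}  B3 = {1, 4, 6, 9, 10}  B4 = {1, 6, 9, 10, 11}  B5 = {1, 2, 6, 10, 11}  B6 = {1, 4, 6, 7, 10}  B7 = {1, 4, 6, 10, 12}  B8 = {1, 6, 7, 8, 10}
Tree: B1–B2, B2–B3, B3–B4, B4–B5, B3–B6, B6–B7, B6–B8
Each bag holds 5 vertices, so the decomposition has width 4, which upper-bounds the treewidth. For the lower bound, the 5 vertices {1, 3, 4, 9, 10} are pairwise adjacent, and any tree decomposition puts a clique entirely inside one bag — forcing width ≥ 4. Combining the bounds, tw(G) = 4.

4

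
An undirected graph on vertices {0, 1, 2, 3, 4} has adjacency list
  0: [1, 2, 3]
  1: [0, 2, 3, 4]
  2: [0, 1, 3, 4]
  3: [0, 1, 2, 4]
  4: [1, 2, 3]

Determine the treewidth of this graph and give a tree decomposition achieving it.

Treewidth 3.
One such decomposition:
Bags: B1 = {0, 1, 2, 3}  B2 = {1, 2, 3, 4}
Tree: B1–B2

Every bag has size at most 4, so the width is 4 − 1 = 3 and tw(G) ≤ 3. Conversely, {0, 1, 2, 3} is a clique of size 4, and the vertices of any clique must share a bag in every tree decomposition; so some bag has ≥ 4 vertices and tw(G) ≥ 3. Hence tw(G) = 3 exactly.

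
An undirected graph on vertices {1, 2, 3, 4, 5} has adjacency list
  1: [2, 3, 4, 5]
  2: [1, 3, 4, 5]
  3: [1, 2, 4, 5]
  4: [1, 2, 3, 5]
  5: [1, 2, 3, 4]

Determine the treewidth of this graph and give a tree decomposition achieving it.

A single bag containing all 5 vertices is trivially a valid decomposition of width 4. Conversely, {1, 2, 3, 4, 5} is a clique of size 5, and the vertices of any clique must share a bag in every tree decomposition; so some bag has ≥ 5 vertices and tw(G) ≥ 4. Therefore the treewidth is 4.

Treewidth 4.
Bags: B1 = {1, 2, 3, 4, 5}
Tree: (single bag)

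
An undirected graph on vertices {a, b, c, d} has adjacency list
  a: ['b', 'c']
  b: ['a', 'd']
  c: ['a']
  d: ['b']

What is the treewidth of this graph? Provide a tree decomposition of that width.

Every bag has size at most 2, so the width is 2 − 1 = 1 and tw(G) ≤ 1. Since G has at least one edge (e.g. c–a), it is not an edgeless graph, so tw(G) ≥ 1. Combining the bounds, tw(G) = 1.

Treewidth 1.
One optimal decomposition is:
Bags: B1 = {a, c}  B2 = {a, b}  B3 = {b, d}
Tree: B1–B2, B2–B3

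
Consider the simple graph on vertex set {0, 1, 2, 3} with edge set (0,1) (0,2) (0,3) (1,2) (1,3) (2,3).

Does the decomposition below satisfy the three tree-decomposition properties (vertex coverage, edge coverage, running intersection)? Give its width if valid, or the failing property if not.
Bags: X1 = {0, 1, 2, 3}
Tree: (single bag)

Yes; width 3.

Every vertex of G appears in some bag (union = {0, 1, 2, 3}); every edge is covered by a bag; and for each vertex v the set of bags containing v is connected in the bag tree. The decomposition is therefore valid. The largest bag has 4 vertices, so the width is 3.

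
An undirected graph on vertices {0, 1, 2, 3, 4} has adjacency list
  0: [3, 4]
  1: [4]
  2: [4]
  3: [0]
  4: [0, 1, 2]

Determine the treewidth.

1

A width-1 tree decomposition is:
Bags: B1 = {1, 4}  B2 = {2, 4}  B3 = {0, 4}  B4 = {0, 3}
Tree: B1–B2, B1–B3, B3–B4
Every bag has size at most 2, so the width is 2 − 1 = 1 and tw(G) ≤ 1. Any graph with an edge has treewidth ≥ 1, and G has the edge 4–1. Hence tw(G) = 1 exactly.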